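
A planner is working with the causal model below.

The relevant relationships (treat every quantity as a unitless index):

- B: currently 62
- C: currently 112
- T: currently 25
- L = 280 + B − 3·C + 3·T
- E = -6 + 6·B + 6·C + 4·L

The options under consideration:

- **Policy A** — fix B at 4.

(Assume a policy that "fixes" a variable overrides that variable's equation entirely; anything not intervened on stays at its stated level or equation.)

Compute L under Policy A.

23

Policy A (B := 4):
  B = 4
  C = 112
  T = 25
  L = 280 + 4 − 3·112 + 3·25 = 23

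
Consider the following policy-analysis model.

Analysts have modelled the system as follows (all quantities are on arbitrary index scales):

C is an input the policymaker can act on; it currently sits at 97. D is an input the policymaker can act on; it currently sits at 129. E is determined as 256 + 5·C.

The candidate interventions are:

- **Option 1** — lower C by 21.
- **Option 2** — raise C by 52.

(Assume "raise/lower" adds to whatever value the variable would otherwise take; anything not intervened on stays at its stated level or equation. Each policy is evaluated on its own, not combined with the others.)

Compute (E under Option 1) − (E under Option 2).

-365

Option 1 (C − 21):
  C = 97 − 21 = 76
  E = 256 + 5·76 = 636
Option 2 (C + 52):
  C = 97 + 52 = 149
  E = 256 + 5·149 = 1001
E: 636 − 1001 = -365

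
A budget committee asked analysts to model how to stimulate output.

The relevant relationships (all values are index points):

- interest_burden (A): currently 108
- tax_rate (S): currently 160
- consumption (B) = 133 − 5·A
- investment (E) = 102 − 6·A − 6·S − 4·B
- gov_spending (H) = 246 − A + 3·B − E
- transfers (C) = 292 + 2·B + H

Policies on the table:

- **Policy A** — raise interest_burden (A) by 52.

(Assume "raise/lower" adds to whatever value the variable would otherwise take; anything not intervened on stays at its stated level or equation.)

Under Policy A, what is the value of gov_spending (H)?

-2765

Policy A (A + 52):
  A = 108 + 52 = 160
  S = 160
  B = 133 − 5·160 = -667
  E = 102 − 6·160 − 6·160 − 4·(-667) = 850
  H = 246 − 160 + 3·(-667) − 850 = -2765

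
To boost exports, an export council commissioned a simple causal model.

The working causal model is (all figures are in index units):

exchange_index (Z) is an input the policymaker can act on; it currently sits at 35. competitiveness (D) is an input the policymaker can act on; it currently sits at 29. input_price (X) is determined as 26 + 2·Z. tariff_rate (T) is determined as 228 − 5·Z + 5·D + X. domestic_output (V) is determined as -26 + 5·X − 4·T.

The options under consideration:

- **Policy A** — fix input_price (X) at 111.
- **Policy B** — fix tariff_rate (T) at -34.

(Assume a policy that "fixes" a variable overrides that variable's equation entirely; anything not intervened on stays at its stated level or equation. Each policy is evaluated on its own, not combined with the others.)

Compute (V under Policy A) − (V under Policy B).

-1297

Policy A (X := 111):
  Z = 35
  D = 29
  X = 111
  T = 228 − 5·35 + 5·29 + 111 = 309
  V = -26 + 5·111 − 4·309 = -707
Policy B (T := -34):
  Z = 35
  D = 29
  X = 26 + 2·35 = 96
  T = -34
  V = -26 + 5·96 − 4·(-34) = 590
V: -707 − 590 = -1297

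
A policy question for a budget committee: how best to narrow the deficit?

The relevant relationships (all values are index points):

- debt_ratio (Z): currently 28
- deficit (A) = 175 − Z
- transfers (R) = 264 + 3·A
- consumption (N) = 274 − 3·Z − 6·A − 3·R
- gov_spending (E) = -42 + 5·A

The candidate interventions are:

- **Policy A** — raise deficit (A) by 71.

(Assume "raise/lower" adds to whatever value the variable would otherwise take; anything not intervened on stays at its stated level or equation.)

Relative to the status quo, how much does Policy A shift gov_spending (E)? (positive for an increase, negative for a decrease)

355

Baseline:
  Z = 28
  A = 175 − 28 = 147
  E = -42 + 5·147 = 693
Policy A (A + 71):
  Z = 28
  A = 175 − 28 (+71 from intervention) = 218
  E = -42 + 5·218 = 1048
Change in E: 1048 − 693 = 355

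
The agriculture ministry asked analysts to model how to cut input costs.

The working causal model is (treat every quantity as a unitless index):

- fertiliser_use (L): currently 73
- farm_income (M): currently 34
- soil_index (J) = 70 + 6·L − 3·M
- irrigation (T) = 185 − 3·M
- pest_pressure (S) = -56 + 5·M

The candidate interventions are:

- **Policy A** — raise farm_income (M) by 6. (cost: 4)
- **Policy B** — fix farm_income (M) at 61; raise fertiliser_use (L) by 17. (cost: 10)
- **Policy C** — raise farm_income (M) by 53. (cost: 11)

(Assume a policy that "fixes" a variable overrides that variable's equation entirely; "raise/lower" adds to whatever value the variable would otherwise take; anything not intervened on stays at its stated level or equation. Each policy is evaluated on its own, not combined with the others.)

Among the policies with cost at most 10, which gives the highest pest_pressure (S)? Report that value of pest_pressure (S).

Policy A (M + 6):
  M = 34 + 6 = 40
  S = -56 + 5·40 = 144
Policy B (M := 61, L + 17):
  M = 61
  S = -56 + 5·61 = 249
Comparing — Policy A: S=144, Policy B: S=249. Highest is 249 (Policy B).

249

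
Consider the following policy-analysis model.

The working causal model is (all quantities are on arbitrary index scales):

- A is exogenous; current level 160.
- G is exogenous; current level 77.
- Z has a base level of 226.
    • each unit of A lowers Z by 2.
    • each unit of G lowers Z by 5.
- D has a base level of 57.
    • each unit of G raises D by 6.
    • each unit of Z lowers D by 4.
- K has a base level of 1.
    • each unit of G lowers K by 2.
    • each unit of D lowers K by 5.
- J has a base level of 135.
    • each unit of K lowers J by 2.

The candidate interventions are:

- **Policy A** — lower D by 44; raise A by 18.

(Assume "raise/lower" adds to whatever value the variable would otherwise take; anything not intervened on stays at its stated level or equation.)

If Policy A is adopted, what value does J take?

25791

Policy A (D − 44, A + 18):
  A = 160 + 18 = 178
  G = 77
  Z = 226 − 2·178 − 5·77 = -515
  D = 57 + 6·77 − 4·(-515) (−44 from intervention) = 2535
  K = 1 − 2·77 − 5·2535 = -12828
  J = 135 − 2·(-12828) = 25791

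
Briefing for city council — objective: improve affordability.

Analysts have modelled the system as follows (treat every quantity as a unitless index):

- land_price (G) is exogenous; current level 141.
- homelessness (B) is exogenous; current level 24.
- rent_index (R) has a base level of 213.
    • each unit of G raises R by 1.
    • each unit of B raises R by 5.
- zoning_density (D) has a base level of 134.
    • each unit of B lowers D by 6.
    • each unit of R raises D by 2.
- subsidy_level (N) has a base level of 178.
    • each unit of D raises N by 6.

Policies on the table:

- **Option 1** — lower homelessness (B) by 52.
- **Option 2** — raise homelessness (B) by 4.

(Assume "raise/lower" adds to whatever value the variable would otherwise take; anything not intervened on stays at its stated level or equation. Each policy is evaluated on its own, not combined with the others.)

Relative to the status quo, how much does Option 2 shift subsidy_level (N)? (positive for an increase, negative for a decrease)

96

Baseline:
  G = 141
  B = 24
  R = 213 + 141 + 5·24 = 474
  D = 134 − 6·24 + 2·474 = 938
  N = 178 + 6·938 = 5806
Option 2 (B + 4):
  G = 141
  B = 24 + 4 = 28
  R = 213 + 141 + 5·28 = 494
  D = 134 − 6·28 + 2·494 = 954
  N = 178 + 6·954 = 5902
Change in N: 5902 − 5806 = 96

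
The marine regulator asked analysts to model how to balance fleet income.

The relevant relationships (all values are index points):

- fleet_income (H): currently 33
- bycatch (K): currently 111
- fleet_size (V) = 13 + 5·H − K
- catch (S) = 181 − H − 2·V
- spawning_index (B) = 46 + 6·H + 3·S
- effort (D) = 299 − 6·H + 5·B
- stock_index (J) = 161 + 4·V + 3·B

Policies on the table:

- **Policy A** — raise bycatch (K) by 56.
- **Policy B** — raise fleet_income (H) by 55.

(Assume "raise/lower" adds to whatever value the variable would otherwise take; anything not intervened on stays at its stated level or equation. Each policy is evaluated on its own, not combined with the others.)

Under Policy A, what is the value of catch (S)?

126

Policy A (K + 56):
  H = 33
  K = 111 + 56 = 167
  V = 13 + 5·33 − 167 = 11
  S = 181 − 33 − 2·11 = 126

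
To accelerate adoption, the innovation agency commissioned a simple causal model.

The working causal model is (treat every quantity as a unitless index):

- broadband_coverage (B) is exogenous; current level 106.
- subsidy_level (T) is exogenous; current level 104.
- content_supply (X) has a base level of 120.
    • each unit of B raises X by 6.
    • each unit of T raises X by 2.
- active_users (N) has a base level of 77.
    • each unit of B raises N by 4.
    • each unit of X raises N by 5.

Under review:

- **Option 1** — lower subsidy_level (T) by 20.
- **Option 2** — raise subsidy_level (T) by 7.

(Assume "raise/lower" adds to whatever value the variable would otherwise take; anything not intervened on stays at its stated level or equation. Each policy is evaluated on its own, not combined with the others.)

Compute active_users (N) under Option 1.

5121

Option 1 (T − 20):
  B = 106
  T = 104 − 20 = 84
  X = 120 + 6·106 + 2·84 = 924
  N = 77 + 4·106 + 5·924 = 5121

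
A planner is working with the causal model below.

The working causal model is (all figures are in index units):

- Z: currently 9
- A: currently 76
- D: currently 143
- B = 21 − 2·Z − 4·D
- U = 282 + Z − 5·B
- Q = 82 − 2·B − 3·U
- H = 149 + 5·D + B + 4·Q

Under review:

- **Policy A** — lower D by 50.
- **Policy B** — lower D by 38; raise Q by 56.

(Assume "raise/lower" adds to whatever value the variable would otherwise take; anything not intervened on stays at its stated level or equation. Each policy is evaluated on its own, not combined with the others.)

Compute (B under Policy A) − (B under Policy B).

48

Policy A (D − 50):
  Z = 9
  D = 143 − 50 = 93
  B = 21 − 2·9 − 4·93 = -369
Policy B (D − 38, Q + 56):
  Z = 9
  D = 143 − 38 = 105
  B = 21 − 2·9 − 4·105 = -417
B: -369 − (-417) = 48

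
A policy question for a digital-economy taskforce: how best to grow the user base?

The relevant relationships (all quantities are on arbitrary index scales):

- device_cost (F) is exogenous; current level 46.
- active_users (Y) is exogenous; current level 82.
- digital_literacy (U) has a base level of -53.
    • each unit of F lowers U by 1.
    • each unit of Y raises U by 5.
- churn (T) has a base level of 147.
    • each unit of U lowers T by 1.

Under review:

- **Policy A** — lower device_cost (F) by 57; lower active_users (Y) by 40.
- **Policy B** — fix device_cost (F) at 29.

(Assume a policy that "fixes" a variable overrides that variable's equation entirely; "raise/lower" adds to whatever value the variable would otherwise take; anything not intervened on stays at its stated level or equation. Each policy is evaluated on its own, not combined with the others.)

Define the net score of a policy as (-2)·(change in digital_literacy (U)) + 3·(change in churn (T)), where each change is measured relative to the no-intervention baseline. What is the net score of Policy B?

-85

Baseline:
  F = 46
  Y = 82
  U = -53 − 46 + 5·82 = 311
  T = 147 − 311 = -164
Policy B (F := 29):
  F = 29
  Y = 82
  U = -53 − 29 + 5·82 = 328
  T = 147 − 328 = -181
ΔU = 328 − 311 = 17; ΔT = -181 − (-164) = -17
Score = (-2)·17 + 3·(-17) = -85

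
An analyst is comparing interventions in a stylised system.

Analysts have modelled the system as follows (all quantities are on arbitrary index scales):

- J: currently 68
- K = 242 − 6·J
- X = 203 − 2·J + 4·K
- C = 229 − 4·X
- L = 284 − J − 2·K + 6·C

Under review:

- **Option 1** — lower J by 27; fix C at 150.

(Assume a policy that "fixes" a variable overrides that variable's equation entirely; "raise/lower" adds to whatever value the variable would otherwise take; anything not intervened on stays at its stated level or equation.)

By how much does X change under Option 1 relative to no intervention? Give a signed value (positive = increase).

702

Baseline:
  J = 68
  K = 242 − 6·68 = -166
  X = 203 − 2·68 + 4·(-166) = -597
Option 1 (J − 27, C := 150):
  J = 68 − 27 = 41
  K = 242 − 6·41 = -4
  X = 203 − 2·41 + 4·(-4) = 105
Change in X: 105 − (-597) = 702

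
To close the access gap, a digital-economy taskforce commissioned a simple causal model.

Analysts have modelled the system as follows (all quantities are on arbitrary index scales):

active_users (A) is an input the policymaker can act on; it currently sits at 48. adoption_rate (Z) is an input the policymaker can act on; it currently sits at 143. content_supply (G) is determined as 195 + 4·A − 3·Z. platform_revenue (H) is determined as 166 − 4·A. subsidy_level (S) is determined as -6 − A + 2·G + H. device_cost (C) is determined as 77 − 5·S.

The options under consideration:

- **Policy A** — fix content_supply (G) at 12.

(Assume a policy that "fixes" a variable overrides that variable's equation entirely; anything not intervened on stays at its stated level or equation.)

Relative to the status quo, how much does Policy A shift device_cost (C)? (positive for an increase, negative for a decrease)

Baseline:
  A = 48
  Z = 143
  G = 195 + 4·48 − 3·143 = -42
  H = 166 − 4·48 = -26
  S = -6 − 48 + 2·(-42) + (-26) = -164
  C = 77 − 5·(-164) = 897
Policy A (G := 12):
  A = 48
  Z = 143
  G = 12
  H = 166 − 4·48 = -26
  S = -6 − 48 + 2·12 + (-26) = -56
  C = 77 − 5·(-56) = 357
Change in C: 357 − 897 = -540

-540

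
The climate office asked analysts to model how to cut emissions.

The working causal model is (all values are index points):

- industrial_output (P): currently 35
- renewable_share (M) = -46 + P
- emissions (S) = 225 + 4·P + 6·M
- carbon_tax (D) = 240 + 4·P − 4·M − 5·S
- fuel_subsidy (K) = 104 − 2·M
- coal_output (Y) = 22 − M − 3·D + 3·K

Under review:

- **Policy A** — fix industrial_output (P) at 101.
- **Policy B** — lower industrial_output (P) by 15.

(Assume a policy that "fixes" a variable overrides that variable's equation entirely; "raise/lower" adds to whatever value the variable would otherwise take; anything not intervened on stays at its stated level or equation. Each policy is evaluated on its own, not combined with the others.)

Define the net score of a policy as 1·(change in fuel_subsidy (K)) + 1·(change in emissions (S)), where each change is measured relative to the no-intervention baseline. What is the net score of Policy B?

-120

Baseline:
  P = 35
  M = -46 + 35 = -11
  S = 225 + 4·35 + 6·(-11) = 299
  K = 104 − 2·(-11) = 126
Policy B (P − 15):
  P = 35 − 15 = 20
  M = -46 + 20 = -26
  S = 225 + 4·20 + 6·(-26) = 149
  K = 104 − 2·(-26) = 156
ΔK = 156 − 126 = 30; ΔS = 149 − 299 = -150
Score = 1·30 + 1·(-150) = -120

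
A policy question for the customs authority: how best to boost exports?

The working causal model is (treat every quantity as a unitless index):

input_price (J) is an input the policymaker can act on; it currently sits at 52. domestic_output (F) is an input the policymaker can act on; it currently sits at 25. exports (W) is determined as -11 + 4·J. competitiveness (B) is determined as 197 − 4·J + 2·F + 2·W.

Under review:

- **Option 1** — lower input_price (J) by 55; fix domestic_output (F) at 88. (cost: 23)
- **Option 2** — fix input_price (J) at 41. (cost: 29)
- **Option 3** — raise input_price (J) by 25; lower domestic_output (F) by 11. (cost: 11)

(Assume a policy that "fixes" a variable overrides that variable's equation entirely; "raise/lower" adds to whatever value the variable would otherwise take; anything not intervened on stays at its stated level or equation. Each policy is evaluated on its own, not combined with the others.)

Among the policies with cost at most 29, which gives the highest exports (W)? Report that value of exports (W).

Option 1 (J − 55, F := 88):
  J = 52 − 55 = -3
  W = -11 + 4·(-3) = -23
Option 2 (J := 41):
  J = 41
  W = -11 + 4·41 = 153
Option 3 (J + 25, F − 11):
  J = 52 + 25 = 77
  W = -11 + 4·77 = 297
Comparing — Option 1: W=-23, Option 2: W=153, Option 3: W=297. Highest is 297 (Option 3).

297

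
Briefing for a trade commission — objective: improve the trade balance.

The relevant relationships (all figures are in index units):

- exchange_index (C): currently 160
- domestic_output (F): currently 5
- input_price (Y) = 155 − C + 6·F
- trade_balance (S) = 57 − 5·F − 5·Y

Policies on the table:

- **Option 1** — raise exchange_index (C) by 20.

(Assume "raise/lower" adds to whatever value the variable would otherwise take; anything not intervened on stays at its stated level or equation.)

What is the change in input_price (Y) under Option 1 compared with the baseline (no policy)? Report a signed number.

-20

Baseline:
  C = 160
  F = 5
  Y = 155 − 160 + 6·5 = 25
Option 1 (C + 20):
  C = 160 + 20 = 180
  F = 5
  Y = 155 − 180 + 6·5 = 5
Change in Y: 5 − 25 = -20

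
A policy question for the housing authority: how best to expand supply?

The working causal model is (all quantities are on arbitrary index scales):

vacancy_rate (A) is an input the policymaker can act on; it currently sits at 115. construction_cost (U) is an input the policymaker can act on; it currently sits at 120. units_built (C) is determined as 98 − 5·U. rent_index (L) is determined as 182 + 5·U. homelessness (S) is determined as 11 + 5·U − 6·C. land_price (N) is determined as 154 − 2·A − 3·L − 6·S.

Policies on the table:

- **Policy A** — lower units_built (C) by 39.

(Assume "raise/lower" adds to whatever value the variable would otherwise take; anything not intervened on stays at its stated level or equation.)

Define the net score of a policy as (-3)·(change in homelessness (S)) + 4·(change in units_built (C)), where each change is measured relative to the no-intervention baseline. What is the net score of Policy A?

Baseline:
  U = 120
  C = 98 − 5·120 = -502
  S = 11 + 5·120 − 6·(-502) = 3623
Policy A (C − 39):
  U = 120
  C = 98 − 5·120 (−39 from intervention) = -541
  S = 11 + 5·120 − 6·(-541) = 3857
ΔS = 3857 − 3623 = 234; ΔC = -541 − (-502) = -39
Score = (-3)·234 + 4·(-39) = -858

-858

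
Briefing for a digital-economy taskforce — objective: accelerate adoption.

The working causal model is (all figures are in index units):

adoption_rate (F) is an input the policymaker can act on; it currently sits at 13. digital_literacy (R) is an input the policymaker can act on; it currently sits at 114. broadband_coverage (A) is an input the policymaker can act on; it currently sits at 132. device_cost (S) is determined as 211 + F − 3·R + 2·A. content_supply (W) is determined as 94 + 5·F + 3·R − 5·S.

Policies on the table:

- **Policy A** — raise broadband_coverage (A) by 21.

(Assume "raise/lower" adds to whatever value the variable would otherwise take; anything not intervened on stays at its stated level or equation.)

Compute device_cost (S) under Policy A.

188

Policy A (A + 21):
  F = 13
  R = 114
  A = 132 + 21 = 153
  S = 211 + 13 − 3·114 + 2·153 = 188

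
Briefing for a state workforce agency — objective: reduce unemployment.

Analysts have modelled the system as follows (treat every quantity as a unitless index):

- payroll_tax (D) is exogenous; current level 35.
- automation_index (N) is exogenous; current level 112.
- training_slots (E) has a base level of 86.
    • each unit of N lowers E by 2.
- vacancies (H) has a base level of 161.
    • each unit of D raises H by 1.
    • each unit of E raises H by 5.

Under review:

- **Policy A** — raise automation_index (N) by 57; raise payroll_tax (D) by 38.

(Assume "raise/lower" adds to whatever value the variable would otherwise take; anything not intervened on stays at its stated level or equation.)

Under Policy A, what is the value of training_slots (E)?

-252

Policy A (N + 57, D + 38):
  N = 112 + 57 = 169
  E = 86 − 2·169 = -252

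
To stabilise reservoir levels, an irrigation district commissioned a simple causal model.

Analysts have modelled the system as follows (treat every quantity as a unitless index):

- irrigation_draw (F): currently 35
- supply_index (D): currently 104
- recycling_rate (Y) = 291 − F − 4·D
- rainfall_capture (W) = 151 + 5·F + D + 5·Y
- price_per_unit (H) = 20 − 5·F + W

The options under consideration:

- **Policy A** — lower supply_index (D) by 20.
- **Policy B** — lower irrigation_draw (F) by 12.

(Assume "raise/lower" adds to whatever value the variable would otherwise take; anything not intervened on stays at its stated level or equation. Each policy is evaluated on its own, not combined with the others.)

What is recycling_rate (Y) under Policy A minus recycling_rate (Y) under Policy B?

Policy A (D − 20):
  F = 35
  D = 104 − 20 = 84
  Y = 291 − 35 − 4·84 = -80
Policy B (F − 12):
  F = 35 − 12 = 23
  D = 104
  Y = 291 − 23 − 4·104 = -148
Y: -80 − (-148) = 68

68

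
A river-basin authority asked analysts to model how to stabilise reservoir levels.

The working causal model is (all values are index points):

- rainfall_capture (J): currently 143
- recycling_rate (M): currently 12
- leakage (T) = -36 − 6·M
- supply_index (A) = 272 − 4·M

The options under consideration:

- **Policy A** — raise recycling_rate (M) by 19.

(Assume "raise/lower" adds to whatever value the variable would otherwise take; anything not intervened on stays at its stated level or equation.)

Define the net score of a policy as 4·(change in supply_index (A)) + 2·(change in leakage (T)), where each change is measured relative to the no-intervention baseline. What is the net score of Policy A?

Baseline:
  M = 12
  T = -36 − 6·12 = -108
  A = 272 − 4·12 = 224
Policy A (M + 19):
  M = 12 + 19 = 31
  T = -36 − 6·31 = -222
  A = 272 − 4·31 = 148
ΔA = 148 − 224 = -76; ΔT = -222 − (-108) = -114
Score = 4·(-76) + 2·(-114) = -532

-532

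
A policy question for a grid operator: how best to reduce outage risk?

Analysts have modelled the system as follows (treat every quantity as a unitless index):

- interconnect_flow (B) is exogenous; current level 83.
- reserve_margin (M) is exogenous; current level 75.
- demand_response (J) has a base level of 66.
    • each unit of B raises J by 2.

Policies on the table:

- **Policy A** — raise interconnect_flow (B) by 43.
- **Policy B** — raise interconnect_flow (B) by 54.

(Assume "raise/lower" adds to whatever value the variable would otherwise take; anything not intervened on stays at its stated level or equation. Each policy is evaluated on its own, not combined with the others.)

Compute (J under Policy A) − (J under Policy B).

Policy A (B + 43):
  B = 83 + 43 = 126
  J = 66 + 2·126 = 318
Policy B (B + 54):
  B = 83 + 54 = 137
  J = 66 + 2·137 = 340
J: 318 − 340 = -22

-22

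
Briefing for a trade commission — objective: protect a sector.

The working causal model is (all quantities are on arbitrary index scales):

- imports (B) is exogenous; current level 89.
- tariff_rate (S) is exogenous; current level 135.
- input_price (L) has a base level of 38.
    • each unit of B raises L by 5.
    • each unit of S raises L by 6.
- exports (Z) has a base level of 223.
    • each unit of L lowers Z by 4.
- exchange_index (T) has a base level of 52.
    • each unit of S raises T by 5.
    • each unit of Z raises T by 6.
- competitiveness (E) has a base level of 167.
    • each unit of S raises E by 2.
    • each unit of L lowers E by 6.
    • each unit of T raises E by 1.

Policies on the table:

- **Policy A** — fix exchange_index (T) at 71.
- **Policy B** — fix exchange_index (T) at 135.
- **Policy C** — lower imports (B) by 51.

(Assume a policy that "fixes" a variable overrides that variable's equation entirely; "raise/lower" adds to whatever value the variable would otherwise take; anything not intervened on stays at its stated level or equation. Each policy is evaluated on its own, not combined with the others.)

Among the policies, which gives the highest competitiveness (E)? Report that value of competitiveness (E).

-7186

Policy A (T := 71):
  B = 89
  S = 135
  L = 38 + 5·89 + 6·135 = 1293
  Z = 223 − 4·1293 = -4949
  T = 71
  E = 167 + 2·135 − 6·1293 + 71 = -7250
Policy B (T := 135):
  B = 89
  S = 135
  L = 38 + 5·89 + 6·135 = 1293
  Z = 223 − 4·1293 = -4949
  T = 135
  E = 167 + 2·135 − 6·1293 + 135 = -7186
Policy C (B − 51):
  B = 89 − 51 = 38
  S = 135
  L = 38 + 5·38 + 6·135 = 1038
  Z = 223 − 4·1038 = -3929
  T = 52 + 5·135 + 6·(-3929) = -22847
  E = 167 + 2·135 − 6·1038 + (-22847) = -28638
Comparing — Policy A: E=-7250, Policy B: E=-7186, Policy C: E=-28638. Highest is -7186 (Policy B).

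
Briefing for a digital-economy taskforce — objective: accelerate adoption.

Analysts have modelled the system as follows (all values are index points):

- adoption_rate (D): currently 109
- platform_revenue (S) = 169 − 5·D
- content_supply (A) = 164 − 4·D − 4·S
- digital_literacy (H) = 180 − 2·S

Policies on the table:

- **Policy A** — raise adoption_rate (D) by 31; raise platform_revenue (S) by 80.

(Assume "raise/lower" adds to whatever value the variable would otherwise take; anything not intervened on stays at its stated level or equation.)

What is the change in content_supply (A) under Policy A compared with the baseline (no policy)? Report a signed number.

176

Baseline:
  D = 109
  S = 169 − 5·109 = -376
  A = 164 − 4·109 − 4·(-376) = 1232
Policy A (D + 31, S + 80):
  D = 109 + 31 = 140
  S = 169 − 5·140 (+80 from intervention) = -451
  A = 164 − 4·140 − 4·(-451) = 1408
Change in A: 1408 − 1232 = 176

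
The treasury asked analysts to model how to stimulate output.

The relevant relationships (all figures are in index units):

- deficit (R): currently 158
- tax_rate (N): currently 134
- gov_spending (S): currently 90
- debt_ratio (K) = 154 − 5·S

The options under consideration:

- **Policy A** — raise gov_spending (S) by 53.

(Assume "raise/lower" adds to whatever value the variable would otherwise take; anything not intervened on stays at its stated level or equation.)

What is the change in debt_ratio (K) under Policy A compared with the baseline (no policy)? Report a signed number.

Baseline:
  S = 90
  K = 154 − 5·90 = -296
Policy A (S + 53):
  S = 90 + 53 = 143
  K = 154 − 5·143 = -561
Change in K: -561 − (-296) = -265

-265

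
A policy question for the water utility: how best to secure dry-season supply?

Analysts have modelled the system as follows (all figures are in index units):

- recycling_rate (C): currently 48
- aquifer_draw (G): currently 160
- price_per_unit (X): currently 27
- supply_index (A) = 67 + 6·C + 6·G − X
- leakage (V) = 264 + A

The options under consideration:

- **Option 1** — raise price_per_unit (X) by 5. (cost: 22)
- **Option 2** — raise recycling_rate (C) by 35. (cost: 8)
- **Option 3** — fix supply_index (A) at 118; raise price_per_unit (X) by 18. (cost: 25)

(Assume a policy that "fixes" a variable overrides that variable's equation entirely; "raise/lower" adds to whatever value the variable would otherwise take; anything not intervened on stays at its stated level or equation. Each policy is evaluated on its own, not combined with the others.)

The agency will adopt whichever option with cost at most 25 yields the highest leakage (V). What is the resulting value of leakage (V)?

Option 1 (X + 5):
  C = 48
  G = 160
  X = 27 + 5 = 32
  A = 67 + 6·48 + 6·160 − 32 = 1283
  V = 264 + 1283 = 1547
Option 2 (C + 35):
  C = 48 + 35 = 83
  G = 160
  X = 27
  A = 67 + 6·83 + 6·160 − 27 = 1498
  V = 264 + 1498 = 1762
Option 3 (A := 118, X + 18):
  C = 48
  G = 160
  X = 27 + 18 = 45
  A = 118
  V = 264 + 118 = 382
Comparing — Option 1: V=1547, Option 2: V=1762, Option 3: V=382. Highest is 1762 (Option 2).

1762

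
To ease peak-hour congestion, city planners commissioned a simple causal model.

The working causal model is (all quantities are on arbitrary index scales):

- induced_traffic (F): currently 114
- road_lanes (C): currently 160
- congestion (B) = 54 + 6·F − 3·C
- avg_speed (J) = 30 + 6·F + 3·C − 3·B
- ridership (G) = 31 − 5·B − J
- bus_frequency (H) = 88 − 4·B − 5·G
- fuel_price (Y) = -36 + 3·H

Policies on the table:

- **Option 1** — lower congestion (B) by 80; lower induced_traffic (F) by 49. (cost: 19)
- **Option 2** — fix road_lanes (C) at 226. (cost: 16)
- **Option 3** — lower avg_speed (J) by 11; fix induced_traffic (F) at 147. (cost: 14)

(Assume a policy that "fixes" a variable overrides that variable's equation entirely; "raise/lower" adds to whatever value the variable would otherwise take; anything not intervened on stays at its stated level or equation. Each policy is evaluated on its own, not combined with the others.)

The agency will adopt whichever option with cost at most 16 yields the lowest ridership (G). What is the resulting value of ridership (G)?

Option 2 (C := 226):
  F = 114
  C = 226
  B = 54 + 6·114 − 3·226 = 60
  J = 30 + 6·114 + 3·226 − 3·60 = 1212
  G = 31 − 5·60 − 1212 = -1481
Option 3 (J − 11, F := 147):
  F = 147
  C = 160
  B = 54 + 6·147 − 3·160 = 456
  J = 30 + 6·147 + 3·160 − 3·456 (−11 from intervention) = 13
  G = 31 − 5·456 − 13 = -2262
Comparing — Option 2: G=-1481, Option 3: G=-2262. Lowest is -2262 (Option 3).

-2262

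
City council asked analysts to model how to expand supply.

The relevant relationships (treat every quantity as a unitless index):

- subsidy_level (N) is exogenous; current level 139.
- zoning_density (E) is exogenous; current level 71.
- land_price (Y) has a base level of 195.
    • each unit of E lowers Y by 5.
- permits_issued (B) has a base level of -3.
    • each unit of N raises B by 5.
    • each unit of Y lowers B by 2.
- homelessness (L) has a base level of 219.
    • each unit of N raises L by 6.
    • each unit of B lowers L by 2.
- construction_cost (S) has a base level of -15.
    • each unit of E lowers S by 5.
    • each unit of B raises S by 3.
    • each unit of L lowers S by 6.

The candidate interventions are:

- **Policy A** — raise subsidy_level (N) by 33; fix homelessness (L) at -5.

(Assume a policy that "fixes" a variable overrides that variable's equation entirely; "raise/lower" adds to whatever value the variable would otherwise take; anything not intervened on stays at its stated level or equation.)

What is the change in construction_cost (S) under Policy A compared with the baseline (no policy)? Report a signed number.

-5301

Baseline:
  N = 139
  E = 71
  Y = 195 − 5·71 = -160
  B = -3 + 5·139 − 2·(-160) = 1012
  L = 219 + 6·139 − 2·1012 = -971
  S = -15 − 5·71 + 3·1012 − 6·(-971) = 8492
Policy A (N + 33, L := -5):
  N = 139 + 33 = 172
  E = 71
  Y = 195 − 5·71 = -160
  B = -3 + 5·172 − 2·(-160) = 1177
  L = -5
  S = -15 − 5·71 + 3·1177 − 6·(-5) = 3191
Change in S: 3191 − 8492 = -5301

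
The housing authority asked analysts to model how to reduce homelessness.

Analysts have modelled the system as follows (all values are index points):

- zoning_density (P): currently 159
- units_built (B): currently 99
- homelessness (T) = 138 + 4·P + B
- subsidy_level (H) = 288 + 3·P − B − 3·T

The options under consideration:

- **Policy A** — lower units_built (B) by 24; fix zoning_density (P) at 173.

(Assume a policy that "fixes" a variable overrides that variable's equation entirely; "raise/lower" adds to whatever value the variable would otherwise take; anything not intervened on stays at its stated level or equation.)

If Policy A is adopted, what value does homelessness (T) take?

905

Policy A (B − 24, P := 173):
  P = 173
  B = 99 − 24 = 75
  T = 138 + 4·173 + 75 = 905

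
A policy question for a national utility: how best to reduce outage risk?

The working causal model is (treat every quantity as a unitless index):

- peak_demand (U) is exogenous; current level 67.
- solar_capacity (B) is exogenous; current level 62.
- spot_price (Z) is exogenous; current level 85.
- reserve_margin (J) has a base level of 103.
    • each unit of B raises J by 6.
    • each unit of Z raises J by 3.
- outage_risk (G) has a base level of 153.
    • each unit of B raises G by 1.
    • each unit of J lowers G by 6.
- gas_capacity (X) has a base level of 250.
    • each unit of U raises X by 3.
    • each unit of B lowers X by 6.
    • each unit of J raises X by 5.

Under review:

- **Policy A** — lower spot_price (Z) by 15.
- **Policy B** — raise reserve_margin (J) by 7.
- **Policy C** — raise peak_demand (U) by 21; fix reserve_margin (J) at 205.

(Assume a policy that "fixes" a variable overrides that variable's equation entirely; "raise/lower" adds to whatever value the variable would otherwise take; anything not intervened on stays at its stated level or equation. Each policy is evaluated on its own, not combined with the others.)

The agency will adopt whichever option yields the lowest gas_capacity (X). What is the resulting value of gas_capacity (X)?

Policy A (Z − 15):
  U = 67
  B = 62
  Z = 85 − 15 = 70
  J = 103 + 6·62 + 3·70 = 685
  X = 250 + 3·67 − 6·62 + 5·685 = 3504
Policy B (J + 7):
  U = 67
  B = 62
  Z = 85
  J = 103 + 6·62 + 3·85 (+7 from intervention) = 737
  X = 250 + 3·67 − 6·62 + 5·737 = 3764
Policy C (U + 21, J := 205):
  U = 67 + 21 = 88
  B = 62
  Z = 85
  J = 205
  X = 250 + 3·88 − 6·62 + 5·205 = 1167
Comparing — Policy A: X=3504, Policy B: X=3764, Policy C: X=1167. Lowest is 1167 (Policy C).

1167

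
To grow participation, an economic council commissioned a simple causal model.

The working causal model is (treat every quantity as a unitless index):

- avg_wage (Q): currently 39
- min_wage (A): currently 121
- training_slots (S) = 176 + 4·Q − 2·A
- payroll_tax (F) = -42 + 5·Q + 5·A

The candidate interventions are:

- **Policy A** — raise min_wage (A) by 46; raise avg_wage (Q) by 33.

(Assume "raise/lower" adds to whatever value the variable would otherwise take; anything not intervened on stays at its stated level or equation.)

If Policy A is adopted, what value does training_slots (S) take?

130

Policy A (A + 46, Q + 33):
  Q = 39 + 33 = 72
  A = 121 + 46 = 167
  S = 176 + 4·72 − 2·167 = 130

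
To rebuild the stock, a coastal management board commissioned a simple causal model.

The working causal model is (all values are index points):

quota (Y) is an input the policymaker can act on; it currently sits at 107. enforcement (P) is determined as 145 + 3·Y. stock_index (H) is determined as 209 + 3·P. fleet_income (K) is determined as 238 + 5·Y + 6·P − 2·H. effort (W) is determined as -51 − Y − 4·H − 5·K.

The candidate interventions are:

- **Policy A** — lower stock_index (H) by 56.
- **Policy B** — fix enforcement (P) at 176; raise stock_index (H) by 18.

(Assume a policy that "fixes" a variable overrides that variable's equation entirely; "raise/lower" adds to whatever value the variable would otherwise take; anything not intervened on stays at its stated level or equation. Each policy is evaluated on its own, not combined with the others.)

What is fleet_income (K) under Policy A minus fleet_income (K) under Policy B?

148

Policy A (H − 56):
  Y = 107
  P = 145 + 3·107 = 466
  H = 209 + 3·466 (−56 from intervention) = 1551
  K = 238 + 5·107 + 6·466 − 2·1551 = 467
Policy B (P := 176, H + 18):
  Y = 107
  P = 176
  H = 209 + 3·176 (+18 from intervention) = 755
  K = 238 + 5·107 + 6·176 − 2·755 = 319
K: 467 − 319 = 148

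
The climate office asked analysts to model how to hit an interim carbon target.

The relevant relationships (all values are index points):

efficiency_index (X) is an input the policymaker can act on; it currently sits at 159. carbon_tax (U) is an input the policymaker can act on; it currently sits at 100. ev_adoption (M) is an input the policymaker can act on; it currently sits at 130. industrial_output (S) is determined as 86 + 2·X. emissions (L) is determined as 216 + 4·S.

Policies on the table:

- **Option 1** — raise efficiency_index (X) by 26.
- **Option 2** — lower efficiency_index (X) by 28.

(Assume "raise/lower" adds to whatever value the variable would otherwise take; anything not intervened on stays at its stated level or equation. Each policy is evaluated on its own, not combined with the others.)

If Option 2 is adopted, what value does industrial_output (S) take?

Option 2 (X − 28):
  X = 159 − 28 = 131
  S = 86 + 2·131 = 348

348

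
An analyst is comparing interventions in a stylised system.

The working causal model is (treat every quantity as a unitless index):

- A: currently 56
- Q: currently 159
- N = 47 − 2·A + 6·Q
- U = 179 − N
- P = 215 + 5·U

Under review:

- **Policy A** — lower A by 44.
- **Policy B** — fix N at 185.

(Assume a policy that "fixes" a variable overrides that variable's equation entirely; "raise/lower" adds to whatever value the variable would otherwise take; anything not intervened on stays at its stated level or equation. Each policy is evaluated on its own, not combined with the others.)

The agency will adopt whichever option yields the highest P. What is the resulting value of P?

Policy A (A − 44):
  A = 56 − 44 = 12
  Q = 159
  N = 47 − 2·12 + 6·159 = 977
  U = 179 − 977 = -798
  P = 215 + 5·(-798) = -3775
Policy B (N := 185):
  A = 56
  Q = 159
  N = 185
  U = 179 − 185 = -6
  P = 215 + 5·(-6) = 185
Comparing — Policy A: P=-3775, Policy B: P=185. Highest is 185 (Policy B).

185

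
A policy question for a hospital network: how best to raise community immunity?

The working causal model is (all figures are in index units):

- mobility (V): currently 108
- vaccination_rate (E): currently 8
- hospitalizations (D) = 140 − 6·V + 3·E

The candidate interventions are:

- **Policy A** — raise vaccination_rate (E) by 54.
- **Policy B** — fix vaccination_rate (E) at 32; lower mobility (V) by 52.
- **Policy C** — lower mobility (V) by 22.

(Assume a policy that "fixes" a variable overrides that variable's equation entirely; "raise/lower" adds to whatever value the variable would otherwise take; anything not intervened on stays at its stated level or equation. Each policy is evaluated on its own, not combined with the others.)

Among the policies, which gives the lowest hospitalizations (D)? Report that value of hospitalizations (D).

Policy A (E + 54):
  V = 108
  E = 8 + 54 = 62
  D = 140 − 6·108 + 3·62 = -322
Policy B (E := 32, V − 52):
  V = 108 − 52 = 56
  E = 32
  D = 140 − 6·56 + 3·32 = -100
Policy C (V − 22):
  V = 108 − 22 = 86
  E = 8
  D = 140 − 6·86 + 3·8 = -352
Comparing — Policy A: D=-322, Policy B: D=-100, Policy C: D=-352. Lowest is -352 (Policy C).

-352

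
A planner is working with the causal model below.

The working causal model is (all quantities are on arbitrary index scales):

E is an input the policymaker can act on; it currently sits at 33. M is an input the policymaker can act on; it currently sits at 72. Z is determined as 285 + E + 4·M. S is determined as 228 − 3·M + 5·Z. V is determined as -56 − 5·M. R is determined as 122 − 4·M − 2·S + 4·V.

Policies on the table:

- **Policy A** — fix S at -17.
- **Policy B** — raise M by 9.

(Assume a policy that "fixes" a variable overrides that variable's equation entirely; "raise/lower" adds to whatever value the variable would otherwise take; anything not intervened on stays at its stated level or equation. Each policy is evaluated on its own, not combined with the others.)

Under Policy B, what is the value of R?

Policy B (M + 9):
  E = 33
  M = 72 + 9 = 81
  Z = 285 + 33 + 4·81 = 642
  S = 228 − 3·81 + 5·642 = 3195
  V = -56 − 5·81 = -461
  R = 122 − 4·81 − 2·3195 + 4·(-461) = -8436

-8436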